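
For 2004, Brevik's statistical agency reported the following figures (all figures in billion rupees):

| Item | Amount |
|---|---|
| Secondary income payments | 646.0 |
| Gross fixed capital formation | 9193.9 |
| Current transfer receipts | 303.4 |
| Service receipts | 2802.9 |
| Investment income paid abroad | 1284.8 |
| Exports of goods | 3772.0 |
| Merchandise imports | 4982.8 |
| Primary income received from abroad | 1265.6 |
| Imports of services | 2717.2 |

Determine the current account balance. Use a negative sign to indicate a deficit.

Goods balance = 3772.0 - 4982.8 = -1210.8
Services balance = 2802.9 - 2717.2 = 85.7
Trade balance (goods + services) = -1210.8 + 85.7 = -1125.1
Net primary income = 1265.6 - 1284.8 = -19.2
Net secondary income = 303.4 - 646.0 = -342.6
Current account = -1125.1 + (-19.2) + (-342.6) = -1486.9

-1486.9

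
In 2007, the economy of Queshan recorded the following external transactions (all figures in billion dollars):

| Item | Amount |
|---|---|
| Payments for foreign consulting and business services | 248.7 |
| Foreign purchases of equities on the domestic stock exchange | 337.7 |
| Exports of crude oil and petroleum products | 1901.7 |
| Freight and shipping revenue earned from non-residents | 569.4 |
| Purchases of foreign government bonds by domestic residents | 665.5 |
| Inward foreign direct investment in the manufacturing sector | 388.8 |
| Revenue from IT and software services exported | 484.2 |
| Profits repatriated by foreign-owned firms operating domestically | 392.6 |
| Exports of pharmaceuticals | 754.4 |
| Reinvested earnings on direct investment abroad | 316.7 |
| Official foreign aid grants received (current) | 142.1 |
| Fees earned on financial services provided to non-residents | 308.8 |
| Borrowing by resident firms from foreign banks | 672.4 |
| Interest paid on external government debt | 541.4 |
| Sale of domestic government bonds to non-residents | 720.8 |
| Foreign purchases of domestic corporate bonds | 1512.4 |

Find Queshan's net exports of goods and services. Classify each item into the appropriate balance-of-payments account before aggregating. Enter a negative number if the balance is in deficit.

Goods: 754.4 + 1901.7 = 2656.1
Services: 308.8 + 569.4 + 484.2 - 248.7 = 1113.7
Trade balance = 2656.1 + 1113.7 = 3769.8
(Excluded from the trade balance — financial account: foreign purchases of equities on the domestic stock exchange 337.7, purchases of foreign government bonds by domestic residents 665.5, inward foreign direct investment in the manufacturing sector 388.8, borrowing by resident firms from foreign banks 672.4, sale of domestic government bonds to non-residents 720.8, foreign purchases of domestic corporate bonds 1512.4; primary income: profits repatriated by foreign-owned firms operating domestically 392.6, reinvested earnings on direct investment abroad 316.7, interest paid on external government debt 541.4; secondary income: official foreign aid grants received (current) 142.1.)

3769.8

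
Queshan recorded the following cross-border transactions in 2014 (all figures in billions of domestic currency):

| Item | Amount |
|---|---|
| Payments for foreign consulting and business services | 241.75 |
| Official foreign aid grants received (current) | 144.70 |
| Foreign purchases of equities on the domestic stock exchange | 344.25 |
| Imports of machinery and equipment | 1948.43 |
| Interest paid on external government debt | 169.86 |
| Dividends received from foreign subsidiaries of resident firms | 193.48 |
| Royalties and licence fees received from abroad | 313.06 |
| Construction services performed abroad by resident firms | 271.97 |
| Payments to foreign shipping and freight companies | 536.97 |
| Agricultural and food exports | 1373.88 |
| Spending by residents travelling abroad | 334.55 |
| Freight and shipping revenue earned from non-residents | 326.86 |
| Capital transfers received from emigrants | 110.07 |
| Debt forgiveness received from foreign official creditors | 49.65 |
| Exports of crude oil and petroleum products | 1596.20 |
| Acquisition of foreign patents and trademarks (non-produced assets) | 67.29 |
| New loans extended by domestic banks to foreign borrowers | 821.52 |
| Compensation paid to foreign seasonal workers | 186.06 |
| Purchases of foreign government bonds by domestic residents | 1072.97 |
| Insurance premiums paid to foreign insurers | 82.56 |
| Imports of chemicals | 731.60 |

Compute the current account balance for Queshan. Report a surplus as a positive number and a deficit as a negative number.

-11.63

Goods: 1596.20 - 731.60 + 1373.88 - 1948.43 = 290.05
Services: -241.75 - 82.56 + 326.86 - 334.55 - 536.97 + 313.06 + 271.97 = -283.94
Primary income: 193.48 - 169.86 - 186.06 = -162.44
Secondary income: 144.70
Current account = 290.05 + (-283.94) + (-162.44) + 144.70 = -11.63
(Excluded from the current account — financial account: foreign purchases of equities on the domestic stock exchange 344.25, new loans extended by domestic banks to foreign borrowers 821.52, purchases of foreign government bonds by domestic residents 1072.97; capital account: capital transfers received from emigrants 110.07, debt forgiveness received from foreign official creditors 49.65, acquisition of foreign patents and trademarks (non-produced assets) 67.29.)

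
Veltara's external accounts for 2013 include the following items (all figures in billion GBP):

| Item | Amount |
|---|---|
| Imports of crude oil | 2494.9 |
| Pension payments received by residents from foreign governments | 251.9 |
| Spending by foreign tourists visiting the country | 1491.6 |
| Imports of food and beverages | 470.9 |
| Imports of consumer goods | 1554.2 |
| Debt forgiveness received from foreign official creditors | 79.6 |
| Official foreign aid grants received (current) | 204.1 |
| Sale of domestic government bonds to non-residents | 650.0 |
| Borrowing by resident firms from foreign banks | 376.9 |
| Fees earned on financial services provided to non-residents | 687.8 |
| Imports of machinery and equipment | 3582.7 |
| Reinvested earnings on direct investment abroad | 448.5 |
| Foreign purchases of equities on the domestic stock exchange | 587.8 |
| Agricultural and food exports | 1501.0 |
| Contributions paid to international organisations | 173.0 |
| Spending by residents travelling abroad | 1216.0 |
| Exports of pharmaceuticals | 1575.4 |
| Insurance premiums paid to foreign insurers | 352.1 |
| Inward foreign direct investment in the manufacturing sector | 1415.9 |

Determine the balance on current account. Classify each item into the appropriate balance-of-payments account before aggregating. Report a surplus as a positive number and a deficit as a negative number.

Goods: -1554.2 + 1575.4 - 3582.7 - 2494.9 - 470.9 + 1501.0 = -5026.3
Services: 1491.6 + 687.8 - 1216.0 - 352.1 = 611.3
Primary income: 448.5
Secondary income: 251.9 - 173.0 + 204.1 = 283.0
Current account = (-5026.3) + 611.3 + 448.5 + 283.0 = -3683.5
(Excluded from the current account — capital account: debt forgiveness received from foreign official creditors 79.6; financial account: sale of domestic government bonds to non-residents 650.0, borrowing by resident firms from foreign banks 376.9, foreign purchases of equities on the domestic stock exchange 587.8, inward foreign direct investment in the manufacturing sector 1415.9.)

-3683.5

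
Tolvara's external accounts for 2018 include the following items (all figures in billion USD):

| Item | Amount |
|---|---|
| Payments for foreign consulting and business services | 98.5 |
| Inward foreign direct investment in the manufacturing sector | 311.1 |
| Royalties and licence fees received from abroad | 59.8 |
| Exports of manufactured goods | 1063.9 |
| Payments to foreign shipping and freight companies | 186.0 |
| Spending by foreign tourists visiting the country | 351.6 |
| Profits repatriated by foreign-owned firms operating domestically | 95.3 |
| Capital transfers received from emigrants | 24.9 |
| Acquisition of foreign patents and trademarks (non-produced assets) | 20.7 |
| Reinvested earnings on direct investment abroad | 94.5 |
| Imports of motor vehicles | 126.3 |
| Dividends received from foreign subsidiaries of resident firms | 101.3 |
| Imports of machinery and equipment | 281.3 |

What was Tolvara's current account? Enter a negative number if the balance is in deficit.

883.7

Goods: -126.3 + 1063.9 - 281.3 = 656.3
Services: 351.6 + 59.8 - 186.0 - 98.5 = 126.9
Primary income: 101.3 - 95.3 + 94.5 = 100.5
Current account = 656.3 + 126.9 + 100.5 = 883.7
(Excluded from the current account — financial account: inward foreign direct investment in the manufacturing sector 311.1; capital account: capital transfers received from emigrants 24.9, acquisition of foreign patents and trademarks (non-produced assets) 20.7.)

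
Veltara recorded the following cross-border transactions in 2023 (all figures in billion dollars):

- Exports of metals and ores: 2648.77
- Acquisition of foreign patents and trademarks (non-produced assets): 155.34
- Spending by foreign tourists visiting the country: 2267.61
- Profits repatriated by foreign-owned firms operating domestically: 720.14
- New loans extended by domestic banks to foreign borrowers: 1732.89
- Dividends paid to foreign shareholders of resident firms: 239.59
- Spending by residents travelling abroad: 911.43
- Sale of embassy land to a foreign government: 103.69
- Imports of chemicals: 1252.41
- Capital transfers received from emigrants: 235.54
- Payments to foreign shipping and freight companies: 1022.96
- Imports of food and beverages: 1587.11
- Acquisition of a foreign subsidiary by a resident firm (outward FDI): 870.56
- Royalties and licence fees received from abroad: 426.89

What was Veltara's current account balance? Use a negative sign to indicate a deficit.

-390.37

Goods: 2648.77 - 1587.11 - 1252.41 = -190.75
Services: -911.43 + 426.89 + 2267.61 - 1022.96 = 760.11
Primary income: -239.59 - 720.14 = -959.73
Current account = (-190.75) + 760.11 + (-959.73) = -390.37
(Excluded from the current account — capital account: acquisition of foreign patents and trademarks (non-produced assets) 155.34, sale of embassy land to a foreign government 103.69, capital transfers received from emigrants 235.54; financial account: new loans extended by domestic banks to foreign borrowers 1732.89, acquisition of a foreign subsidiary by a resident firm (outward FDI) 870.56.)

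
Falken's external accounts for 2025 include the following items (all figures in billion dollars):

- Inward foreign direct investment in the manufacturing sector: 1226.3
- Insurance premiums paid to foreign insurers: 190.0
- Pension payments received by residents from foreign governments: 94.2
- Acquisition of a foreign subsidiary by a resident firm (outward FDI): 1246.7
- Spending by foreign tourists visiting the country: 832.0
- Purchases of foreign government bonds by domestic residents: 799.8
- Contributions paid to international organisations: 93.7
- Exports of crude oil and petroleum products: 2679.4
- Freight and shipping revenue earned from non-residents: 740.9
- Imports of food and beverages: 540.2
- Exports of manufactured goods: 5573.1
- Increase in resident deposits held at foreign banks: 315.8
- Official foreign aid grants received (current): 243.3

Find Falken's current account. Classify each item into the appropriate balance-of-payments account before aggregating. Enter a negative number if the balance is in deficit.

9339.0

Goods: 2679.4 - 540.2 + 5573.1 = 7712.3
Services: 740.9 + 832.0 - 190.0 = 1382.9
Secondary income: -93.7 + 243.3 + 94.2 = 243.8
Current account = 7712.3 + 1382.9 + 243.8 = 9339.0
(Excluded from the current account — financial account: inward foreign direct investment in the manufacturing sector 1226.3, acquisition of a foreign subsidiary by a resident firm (outward FDI) 1246.7, purchases of foreign government bonds by domestic residents 799.8, increase in resident deposits held at foreign banks 315.8.)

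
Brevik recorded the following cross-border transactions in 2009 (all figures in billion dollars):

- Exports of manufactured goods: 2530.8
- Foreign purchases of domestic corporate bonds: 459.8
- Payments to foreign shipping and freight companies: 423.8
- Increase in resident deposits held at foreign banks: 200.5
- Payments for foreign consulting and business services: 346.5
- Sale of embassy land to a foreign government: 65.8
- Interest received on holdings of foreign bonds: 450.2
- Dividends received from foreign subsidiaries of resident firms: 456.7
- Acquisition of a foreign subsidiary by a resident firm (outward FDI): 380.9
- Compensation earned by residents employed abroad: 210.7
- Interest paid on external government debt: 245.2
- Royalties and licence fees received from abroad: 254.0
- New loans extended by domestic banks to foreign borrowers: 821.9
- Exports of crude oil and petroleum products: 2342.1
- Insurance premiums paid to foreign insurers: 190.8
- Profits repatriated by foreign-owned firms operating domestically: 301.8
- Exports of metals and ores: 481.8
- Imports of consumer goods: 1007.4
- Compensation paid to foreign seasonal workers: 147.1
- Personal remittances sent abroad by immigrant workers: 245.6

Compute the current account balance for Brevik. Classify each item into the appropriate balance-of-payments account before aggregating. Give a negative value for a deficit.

Goods: 2530.8 + 2342.1 + 481.8 - 1007.4 = 4347.3
Services: -190.8 - 423.8 + 254.0 - 346.5 = -707.1
Primary income: -245.2 - 147.1 - 301.8 + 450.2 + 456.7 + 210.7 = 423.5
Secondary income: -245.6
Current account = 4347.3 + (-707.1) + 423.5 + (-245.6) = 3818.1
(Excluded from the current account — financial account: foreign purchases of domestic corporate bonds 459.8, increase in resident deposits held at foreign banks 200.5, acquisition of a foreign subsidiary by a resident firm (outward FDI) 380.9, new loans extended by domestic banks to foreign borrowers 821.9; capital account: sale of embassy land to a foreign government 65.8.)

3818.1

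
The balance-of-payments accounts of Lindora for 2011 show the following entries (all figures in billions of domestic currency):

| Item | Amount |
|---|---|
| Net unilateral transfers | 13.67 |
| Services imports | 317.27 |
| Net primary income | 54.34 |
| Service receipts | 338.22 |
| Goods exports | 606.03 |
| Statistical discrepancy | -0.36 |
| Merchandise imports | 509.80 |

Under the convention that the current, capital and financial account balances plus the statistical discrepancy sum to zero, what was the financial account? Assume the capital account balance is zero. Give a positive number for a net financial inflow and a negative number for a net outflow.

-184.83

Goods balance = 606.03 - 509.80 = 96.23
Services balance = 338.22 - 317.27 = 20.95
Trade balance (goods + services) = 96.23 + 20.95 = 117.18
Net primary income = 54.34
Net secondary income = 13.67
Current account = 117.18 + 54.34 + 13.67 = 185.19
Financial account = -(185.19 + (-0.36)) = -184.83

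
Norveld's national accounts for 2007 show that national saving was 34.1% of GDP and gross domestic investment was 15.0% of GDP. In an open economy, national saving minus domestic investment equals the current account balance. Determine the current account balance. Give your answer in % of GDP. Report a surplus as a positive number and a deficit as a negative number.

19.1

CA = S - I = 34.1 - 15.0 = 19.1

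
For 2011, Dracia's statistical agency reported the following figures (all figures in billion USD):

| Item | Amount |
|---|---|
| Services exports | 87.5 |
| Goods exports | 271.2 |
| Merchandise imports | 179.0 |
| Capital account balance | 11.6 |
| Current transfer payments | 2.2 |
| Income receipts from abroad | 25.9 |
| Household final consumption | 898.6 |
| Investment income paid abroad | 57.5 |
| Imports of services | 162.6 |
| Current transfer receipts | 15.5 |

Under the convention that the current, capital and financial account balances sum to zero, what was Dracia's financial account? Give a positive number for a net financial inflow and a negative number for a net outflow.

Goods balance = 271.2 - 179.0 = 92.2
Services balance = 87.5 - 162.6 = -75.1
Trade balance (goods + services) = 92.2 + (-75.1) = 17.1
Net primary income = 25.9 - 57.5 = -31.6
Net secondary income = 15.5 - 2.2 = 13.3
Current account = 17.1 + (-31.6) + 13.3 = -1.2
Financial account = -(-1.2 + 11.6) = -10.4

-10.4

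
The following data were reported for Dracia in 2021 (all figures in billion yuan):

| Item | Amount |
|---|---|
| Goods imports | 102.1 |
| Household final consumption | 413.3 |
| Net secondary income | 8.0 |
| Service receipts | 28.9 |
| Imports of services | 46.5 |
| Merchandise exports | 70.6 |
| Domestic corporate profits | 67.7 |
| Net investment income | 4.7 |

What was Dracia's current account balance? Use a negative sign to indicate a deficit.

Goods balance = 70.6 - 102.1 = -31.5
Services balance = 28.9 - 46.5 = -17.6
Trade balance (goods + services) = -31.5 + (-17.6) = -49.1
Net primary income = 4.7
Net secondary income = 8.0
Current account = -49.1 + 4.7 + 8.0 = -36.4

-36.4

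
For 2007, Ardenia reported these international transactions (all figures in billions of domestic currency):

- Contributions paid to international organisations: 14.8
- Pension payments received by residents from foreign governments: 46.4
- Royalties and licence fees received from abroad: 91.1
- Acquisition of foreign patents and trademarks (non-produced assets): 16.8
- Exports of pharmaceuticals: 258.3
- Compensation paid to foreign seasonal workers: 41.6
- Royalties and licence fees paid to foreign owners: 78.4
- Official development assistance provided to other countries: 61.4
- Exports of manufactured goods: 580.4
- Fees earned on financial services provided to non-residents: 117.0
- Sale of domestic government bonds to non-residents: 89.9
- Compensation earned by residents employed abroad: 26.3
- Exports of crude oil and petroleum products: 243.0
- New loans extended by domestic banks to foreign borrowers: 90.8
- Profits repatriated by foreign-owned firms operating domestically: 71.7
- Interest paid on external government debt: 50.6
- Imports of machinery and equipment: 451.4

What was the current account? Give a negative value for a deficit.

Goods: -451.4 + 258.3 + 243.0 + 580.4 = 630.3
Services: 117.0 - 78.4 + 91.1 = 129.7
Primary income: -41.6 - 71.7 + 26.3 - 50.6 = -137.6
Secondary income: 46.4 - 14.8 - 61.4 = -29.8
Current account = 630.3 + 129.7 + (-137.6) + (-29.8) = 592.6
(Excluded from the current account — capital account: acquisition of foreign patents and trademarks (non-produced assets) 16.8; financial account: sale of domestic government bonds to non-residents 89.9, new loans extended by domestic banks to foreign borrowers 90.8.)

592.6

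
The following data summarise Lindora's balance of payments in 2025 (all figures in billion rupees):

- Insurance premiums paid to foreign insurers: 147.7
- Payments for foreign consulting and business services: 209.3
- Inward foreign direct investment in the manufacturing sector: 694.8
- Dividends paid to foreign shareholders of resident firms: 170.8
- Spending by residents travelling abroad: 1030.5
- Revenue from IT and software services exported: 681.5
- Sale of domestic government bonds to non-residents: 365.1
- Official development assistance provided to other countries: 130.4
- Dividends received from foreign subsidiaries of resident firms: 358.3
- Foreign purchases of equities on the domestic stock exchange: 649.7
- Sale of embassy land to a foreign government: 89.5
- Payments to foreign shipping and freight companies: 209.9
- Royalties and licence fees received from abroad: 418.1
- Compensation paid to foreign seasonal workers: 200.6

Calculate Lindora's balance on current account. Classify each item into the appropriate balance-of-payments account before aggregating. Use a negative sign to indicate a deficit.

Services: -1030.5 - 209.3 + 418.1 + 681.5 - 147.7 - 209.9 = -497.8
Primary income: 358.3 - 200.6 - 170.8 = -13.1
Secondary income: -130.4
Current account = (-497.8) + (-13.1) + (-130.4) = -641.3
(Excluded from the current account — financial account: inward foreign direct investment in the manufacturing sector 694.8, sale of domestic government bonds to non-residents 365.1, foreign purchases of equities on the domestic stock exchange 649.7; capital account: sale of embassy land to a foreign government 89.5.)

-641.3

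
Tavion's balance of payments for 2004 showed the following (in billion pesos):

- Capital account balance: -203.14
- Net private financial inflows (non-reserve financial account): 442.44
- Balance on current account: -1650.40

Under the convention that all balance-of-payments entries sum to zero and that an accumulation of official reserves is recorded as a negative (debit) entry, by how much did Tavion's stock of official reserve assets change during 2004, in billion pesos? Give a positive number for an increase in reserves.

-1411.10

Official reserve transactions balance = -((-1650.40) + (-203.14) + 442.44) = 1411.10
An accumulation of reserves is recorded as a debit (negative entry), so the change in the stock of reserves is the negative of that balance.
Change in official reserves = -(1411.10) = -1411.10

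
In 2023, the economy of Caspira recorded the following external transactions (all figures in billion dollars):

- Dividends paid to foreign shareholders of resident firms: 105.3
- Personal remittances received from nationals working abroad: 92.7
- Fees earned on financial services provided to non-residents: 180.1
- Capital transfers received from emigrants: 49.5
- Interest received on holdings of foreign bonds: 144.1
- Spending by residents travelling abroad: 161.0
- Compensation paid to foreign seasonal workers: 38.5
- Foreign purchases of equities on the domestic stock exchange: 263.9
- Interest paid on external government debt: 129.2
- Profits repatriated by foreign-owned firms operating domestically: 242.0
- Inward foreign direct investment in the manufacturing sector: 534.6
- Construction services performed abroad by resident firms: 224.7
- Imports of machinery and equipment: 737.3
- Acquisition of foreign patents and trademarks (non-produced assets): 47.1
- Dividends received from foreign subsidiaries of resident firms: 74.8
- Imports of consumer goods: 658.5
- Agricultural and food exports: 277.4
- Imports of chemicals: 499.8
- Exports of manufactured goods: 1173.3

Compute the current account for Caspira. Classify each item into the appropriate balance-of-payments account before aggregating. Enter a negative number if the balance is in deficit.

-404.5

Goods: -737.3 + 277.4 + 1173.3 - 499.8 - 658.5 = -444.9
Services: -161.0 + 224.7 + 180.1 = 243.8
Primary income: -129.2 - 105.3 + 74.8 + 144.1 - 38.5 - 242.0 = -296.1
Secondary income: 92.7
Current account = (-444.9) + 243.8 + (-296.1) + 92.7 = -404.5
(Excluded from the current account — capital account: capital transfers received from emigrants 49.5, acquisition of foreign patents and trademarks (non-produced assets) 47.1; financial account: foreign purchases of equities on the domestic stock exchange 263.9, inward foreign direct investment in the manufacturing sector 534.6.)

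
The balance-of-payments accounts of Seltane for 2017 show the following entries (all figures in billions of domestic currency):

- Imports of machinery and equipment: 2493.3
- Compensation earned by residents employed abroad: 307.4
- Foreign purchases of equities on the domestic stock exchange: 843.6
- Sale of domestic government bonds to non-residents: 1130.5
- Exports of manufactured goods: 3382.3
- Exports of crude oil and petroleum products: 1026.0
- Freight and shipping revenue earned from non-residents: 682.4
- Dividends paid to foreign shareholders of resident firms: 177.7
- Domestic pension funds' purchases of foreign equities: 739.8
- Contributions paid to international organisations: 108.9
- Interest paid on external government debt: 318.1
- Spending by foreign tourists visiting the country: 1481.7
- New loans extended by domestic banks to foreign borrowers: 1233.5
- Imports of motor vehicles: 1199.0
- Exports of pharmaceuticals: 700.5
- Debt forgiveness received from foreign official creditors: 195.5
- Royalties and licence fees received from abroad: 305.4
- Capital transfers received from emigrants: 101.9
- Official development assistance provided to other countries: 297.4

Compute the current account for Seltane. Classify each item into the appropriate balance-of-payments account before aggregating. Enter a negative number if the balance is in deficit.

Goods: -1199.0 + 1026.0 + 3382.3 - 2493.3 + 700.5 = 1416.5
Services: 682.4 + 1481.7 + 305.4 = 2469.5
Primary income: -318.1 + 307.4 - 177.7 = -188.4
Secondary income: -297.4 - 108.9 = -406.3
Current account = 1416.5 + 2469.5 + (-188.4) + (-406.3) = 3291.3
(Excluded from the current account — financial account: foreign purchases of equities on the domestic stock exchange 843.6, sale of domestic government bonds to non-residents 1130.5, domestic pension funds' purchases of foreign equities 739.8, new loans extended by domestic banks to foreign borrowers 1233.5; capital account: debt forgiveness received from foreign official creditors 195.5, capital transfers received from emigrants 101.9.)

3291.3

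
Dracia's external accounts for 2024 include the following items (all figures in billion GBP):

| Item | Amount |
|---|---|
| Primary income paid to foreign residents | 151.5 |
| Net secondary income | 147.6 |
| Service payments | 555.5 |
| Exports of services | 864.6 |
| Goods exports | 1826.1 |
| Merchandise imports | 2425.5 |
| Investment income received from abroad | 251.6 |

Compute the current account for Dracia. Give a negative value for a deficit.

Goods balance = 1826.1 - 2425.5 = -599.4
Services balance = 864.6 - 555.5 = 309.1
Trade balance (goods + services) = -599.4 + 309.1 = -290.3
Net primary income = 251.6 - 151.5 = 100.1
Net secondary income = 147.6
Current account = -290.3 + 100.1 + 147.6 = -42.6

-42.6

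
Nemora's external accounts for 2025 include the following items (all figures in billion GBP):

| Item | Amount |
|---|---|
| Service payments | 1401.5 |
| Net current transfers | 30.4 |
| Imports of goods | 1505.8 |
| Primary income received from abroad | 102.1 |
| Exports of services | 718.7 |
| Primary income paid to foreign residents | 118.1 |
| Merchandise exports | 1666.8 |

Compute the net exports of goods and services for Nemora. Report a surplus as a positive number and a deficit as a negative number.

Goods balance = 1666.8 - 1505.8 = 161.0
Services balance = 718.7 - 1401.5 = -682.8
Trade balance (goods + services) = 161.0 + (-682.8) = -521.8

-521.8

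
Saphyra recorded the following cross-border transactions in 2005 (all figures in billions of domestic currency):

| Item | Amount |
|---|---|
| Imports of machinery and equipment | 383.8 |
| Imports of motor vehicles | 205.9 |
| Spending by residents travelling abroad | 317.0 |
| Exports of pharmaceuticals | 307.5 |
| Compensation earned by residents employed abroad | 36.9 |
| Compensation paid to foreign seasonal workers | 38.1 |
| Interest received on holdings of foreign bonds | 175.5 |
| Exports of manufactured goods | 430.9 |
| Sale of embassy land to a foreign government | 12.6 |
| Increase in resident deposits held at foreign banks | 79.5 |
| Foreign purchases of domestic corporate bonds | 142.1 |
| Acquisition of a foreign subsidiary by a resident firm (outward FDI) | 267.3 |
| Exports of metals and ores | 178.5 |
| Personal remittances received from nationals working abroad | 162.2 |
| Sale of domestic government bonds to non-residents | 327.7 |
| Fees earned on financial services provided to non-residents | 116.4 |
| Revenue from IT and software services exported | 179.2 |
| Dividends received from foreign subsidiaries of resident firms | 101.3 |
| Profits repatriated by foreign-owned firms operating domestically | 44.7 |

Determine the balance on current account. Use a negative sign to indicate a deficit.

698.9

Goods: 178.5 + 307.5 - 205.9 + 430.9 - 383.8 = 327.2
Services: 116.4 + 179.2 - 317.0 = -21.4
Primary income: -38.1 + 101.3 + 175.5 - 44.7 + 36.9 = 230.9
Secondary income: 162.2
Current account = 327.2 + (-21.4) + 230.9 + 162.2 = 698.9
(Excluded from the current account — capital account: sale of embassy land to a foreign government 12.6; financial account: increase in resident deposits held at foreign banks 79.5, foreign purchases of domestic corporate bonds 142.1, acquisition of a foreign subsidiary by a resident firm (outward FDI) 267.3, sale of domestic government bonds to non-residents 327.7.)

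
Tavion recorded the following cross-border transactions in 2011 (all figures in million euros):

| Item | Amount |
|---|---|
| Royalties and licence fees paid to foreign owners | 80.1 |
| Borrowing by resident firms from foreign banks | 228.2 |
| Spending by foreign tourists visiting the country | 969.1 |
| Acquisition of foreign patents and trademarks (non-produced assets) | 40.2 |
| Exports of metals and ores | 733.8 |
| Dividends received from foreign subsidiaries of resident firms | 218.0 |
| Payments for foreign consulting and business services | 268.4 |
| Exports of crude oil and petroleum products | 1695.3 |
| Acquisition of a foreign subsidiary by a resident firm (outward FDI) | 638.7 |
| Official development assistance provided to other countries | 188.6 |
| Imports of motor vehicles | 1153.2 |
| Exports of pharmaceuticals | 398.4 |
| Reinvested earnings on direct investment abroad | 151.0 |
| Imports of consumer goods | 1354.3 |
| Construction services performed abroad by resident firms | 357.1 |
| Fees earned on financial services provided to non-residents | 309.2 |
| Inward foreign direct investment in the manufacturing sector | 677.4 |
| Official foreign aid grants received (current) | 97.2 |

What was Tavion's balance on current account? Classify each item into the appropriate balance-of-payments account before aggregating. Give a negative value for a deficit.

1884.5

Goods: -1153.2 + 1695.3 + 733.8 - 1354.3 + 398.4 = 320.0
Services: -80.1 + 309.2 + 357.1 + 969.1 - 268.4 = 1286.9
Primary income: 151.0 + 218.0 = 369.0
Secondary income: -188.6 + 97.2 = -91.4
Current account = 320.0 + 1286.9 + 369.0 + (-91.4) = 1884.5
(Excluded from the current account — financial account: borrowing by resident firms from foreign banks 228.2, acquisition of a foreign subsidiary by a resident firm (outward FDI) 638.7, inward foreign direct investment in the manufacturing sector 677.4; capital account: acquisition of foreign patents and trademarks (non-produced assets) 40.2.)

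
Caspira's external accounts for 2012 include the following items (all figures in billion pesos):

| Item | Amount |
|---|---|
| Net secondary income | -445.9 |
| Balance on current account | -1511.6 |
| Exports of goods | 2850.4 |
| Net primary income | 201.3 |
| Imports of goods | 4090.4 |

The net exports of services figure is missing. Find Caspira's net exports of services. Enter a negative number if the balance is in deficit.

-27.0

Current account = goods balance + services balance + net primary income + net secondary income
Sum of the known components = -1484.6
Net exports of services = CA - (known components) = -1511.6 - (-1484.6) = -27.0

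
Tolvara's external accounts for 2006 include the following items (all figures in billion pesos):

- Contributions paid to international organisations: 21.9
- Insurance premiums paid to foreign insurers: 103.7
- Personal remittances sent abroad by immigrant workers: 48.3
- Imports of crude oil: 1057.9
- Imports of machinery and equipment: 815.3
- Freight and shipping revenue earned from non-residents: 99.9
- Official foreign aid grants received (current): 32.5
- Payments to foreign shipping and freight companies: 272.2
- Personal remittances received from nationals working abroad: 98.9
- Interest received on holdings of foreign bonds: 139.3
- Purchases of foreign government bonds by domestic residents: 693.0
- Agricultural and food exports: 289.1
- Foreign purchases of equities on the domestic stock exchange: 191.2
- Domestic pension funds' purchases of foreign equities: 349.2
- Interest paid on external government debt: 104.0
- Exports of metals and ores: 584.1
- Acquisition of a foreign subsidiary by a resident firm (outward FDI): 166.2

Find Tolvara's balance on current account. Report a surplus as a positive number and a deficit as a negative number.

-1179.5

Goods: 584.1 - 815.3 - 1057.9 + 289.1 = -1000.0
Services: -103.7 + 99.9 - 272.2 = -276.0
Primary income: -104.0 + 139.3 = 35.3
Secondary income: 32.5 - 21.9 + 98.9 - 48.3 = 61.2
Current account = (-1000.0) + (-276.0) + 35.3 + 61.2 = -1179.5
(Excluded from the current account — financial account: purchases of foreign government bonds by domestic residents 693.0, foreign purchases of equities on the domestic stock exchange 191.2, domestic pension funds' purchases of foreign equities 349.2, acquisition of a foreign subsidiary by a resident firm (outward FDI) 166.2.)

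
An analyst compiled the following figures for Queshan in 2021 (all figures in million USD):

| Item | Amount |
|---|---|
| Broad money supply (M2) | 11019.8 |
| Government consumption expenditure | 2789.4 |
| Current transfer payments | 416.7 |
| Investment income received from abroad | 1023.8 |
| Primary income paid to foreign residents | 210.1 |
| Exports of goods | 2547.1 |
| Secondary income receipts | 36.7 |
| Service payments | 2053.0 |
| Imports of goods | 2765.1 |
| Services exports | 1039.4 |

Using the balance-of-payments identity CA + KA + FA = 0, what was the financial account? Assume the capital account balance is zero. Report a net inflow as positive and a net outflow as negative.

Goods balance = 2547.1 - 2765.1 = -218.0
Services balance = 1039.4 - 2053.0 = -1013.6
Trade balance (goods + services) = -218.0 + (-1013.6) = -1231.6
Net primary income = 1023.8 - 210.1 = 813.7
Net secondary income = 36.7 - 416.7 = -380.0
Current account = -1231.6 + 813.7 + (-380.0) = -797.9
Financial account = -(-797.9) = 797.9

797.9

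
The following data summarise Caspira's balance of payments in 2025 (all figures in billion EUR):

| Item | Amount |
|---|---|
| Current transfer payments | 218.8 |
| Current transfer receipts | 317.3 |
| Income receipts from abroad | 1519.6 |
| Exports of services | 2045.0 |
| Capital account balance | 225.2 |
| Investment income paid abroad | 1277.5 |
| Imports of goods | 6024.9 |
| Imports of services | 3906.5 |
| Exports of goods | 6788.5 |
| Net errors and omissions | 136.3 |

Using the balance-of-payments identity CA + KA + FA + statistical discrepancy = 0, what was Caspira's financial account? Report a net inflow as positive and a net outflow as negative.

395.8

Goods balance = 6788.5 - 6024.9 = 763.6
Services balance = 2045.0 - 3906.5 = -1861.5
Trade balance (goods + services) = 763.6 + (-1861.5) = -1097.9
Net primary income = 1519.6 - 1277.5 = 242.1
Net secondary income = 317.3 - 218.8 = 98.5
Current account = -1097.9 + 242.1 + 98.5 = -757.3
Financial account = -(-757.3 + 225.2 + 136.3) = 395.8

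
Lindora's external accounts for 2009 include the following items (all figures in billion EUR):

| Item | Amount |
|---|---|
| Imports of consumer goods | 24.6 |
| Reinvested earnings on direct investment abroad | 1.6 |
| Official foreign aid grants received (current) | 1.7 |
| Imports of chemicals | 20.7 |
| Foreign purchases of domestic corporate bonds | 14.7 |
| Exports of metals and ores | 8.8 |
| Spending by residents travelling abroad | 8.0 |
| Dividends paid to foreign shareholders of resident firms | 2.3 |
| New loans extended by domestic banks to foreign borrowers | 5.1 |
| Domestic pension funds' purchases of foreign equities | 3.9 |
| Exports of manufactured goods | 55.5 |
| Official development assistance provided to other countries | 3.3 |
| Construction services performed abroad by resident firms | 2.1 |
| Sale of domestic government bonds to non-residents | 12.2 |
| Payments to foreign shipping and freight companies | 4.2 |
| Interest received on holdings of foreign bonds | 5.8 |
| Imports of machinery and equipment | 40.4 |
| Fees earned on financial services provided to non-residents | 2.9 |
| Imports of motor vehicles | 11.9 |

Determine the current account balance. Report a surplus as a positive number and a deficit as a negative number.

Goods: -40.4 + 55.5 - 20.7 - 24.6 + 8.8 - 11.9 = -33.3
Services: 2.1 - 8.0 - 4.2 + 2.9 = -7.2
Primary income: 1.6 - 2.3 + 5.8 = 5.1
Secondary income: -3.3 + 1.7 = -1.6
Current account = (-33.3) + (-7.2) + 5.1 + (-1.6) = -37.0
(Excluded from the current account — financial account: foreign purchases of domestic corporate bonds 14.7, new loans extended by domestic banks to foreign borrowers 5.1, domestic pension funds' purchases of foreign equities 3.9, sale of domestic government bonds to non-residents 12.2.)

-37.0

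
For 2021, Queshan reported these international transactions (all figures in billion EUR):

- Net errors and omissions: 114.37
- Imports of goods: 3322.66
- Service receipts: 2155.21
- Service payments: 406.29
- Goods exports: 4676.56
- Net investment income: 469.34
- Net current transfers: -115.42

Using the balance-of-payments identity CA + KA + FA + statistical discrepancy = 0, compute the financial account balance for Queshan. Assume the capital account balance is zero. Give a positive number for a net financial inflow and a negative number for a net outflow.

Goods balance = 4676.56 - 3322.66 = 1353.90
Services balance = 2155.21 - 406.29 = 1748.92
Trade balance (goods + services) = 1353.90 + 1748.92 = 3102.82
Net primary income = 469.34
Net secondary income = -115.42
Current account = 3102.82 + 469.34 + (-115.42) = 3456.74
Financial account = -(3456.74 + 114.37) = -3571.11

-3571.11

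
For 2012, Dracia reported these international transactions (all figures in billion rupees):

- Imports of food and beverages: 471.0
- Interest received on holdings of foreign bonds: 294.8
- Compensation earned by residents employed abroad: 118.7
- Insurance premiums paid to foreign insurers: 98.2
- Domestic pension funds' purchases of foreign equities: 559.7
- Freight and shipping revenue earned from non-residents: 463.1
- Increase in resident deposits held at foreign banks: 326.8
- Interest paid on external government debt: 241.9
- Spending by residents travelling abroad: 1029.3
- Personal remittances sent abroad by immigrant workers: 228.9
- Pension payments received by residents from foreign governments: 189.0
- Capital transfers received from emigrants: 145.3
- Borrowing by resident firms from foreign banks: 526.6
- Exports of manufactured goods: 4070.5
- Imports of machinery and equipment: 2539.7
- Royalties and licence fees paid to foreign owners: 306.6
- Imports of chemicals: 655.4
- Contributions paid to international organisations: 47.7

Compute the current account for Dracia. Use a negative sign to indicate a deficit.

Goods: 4070.5 - 655.4 - 2539.7 - 471.0 = 404.4
Services: -98.2 - 306.6 + 463.1 - 1029.3 = -971.0
Primary income: -241.9 + 118.7 + 294.8 = 171.6
Secondary income: 189.0 - 47.7 - 228.9 = -87.6
Current account = 404.4 + (-971.0) + 171.6 + (-87.6) = -482.6
(Excluded from the current account — financial account: domestic pension funds' purchases of foreign equities 559.7, increase in resident deposits held at foreign banks 326.8, borrowing by resident firms from foreign banks 526.6; capital account: capital transfers received from emigrants 145.3.)

-482.6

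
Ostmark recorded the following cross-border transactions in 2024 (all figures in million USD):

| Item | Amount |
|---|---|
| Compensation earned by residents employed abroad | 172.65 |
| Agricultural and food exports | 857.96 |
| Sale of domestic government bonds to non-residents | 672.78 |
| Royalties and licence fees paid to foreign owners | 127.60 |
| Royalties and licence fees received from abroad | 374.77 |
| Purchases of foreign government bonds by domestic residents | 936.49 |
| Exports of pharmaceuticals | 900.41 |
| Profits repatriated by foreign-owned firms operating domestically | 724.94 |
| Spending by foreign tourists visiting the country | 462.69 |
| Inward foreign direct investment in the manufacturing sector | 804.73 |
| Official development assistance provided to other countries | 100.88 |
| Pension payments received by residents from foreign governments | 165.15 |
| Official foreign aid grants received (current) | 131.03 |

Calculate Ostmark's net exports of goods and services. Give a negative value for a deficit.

2468.23

Goods: 900.41 + 857.96 = 1758.37
Services: -127.60 + 462.69 + 374.77 = 709.86
Trade balance = 1758.37 + 709.86 = 2468.23
(Excluded from the trade balance — primary income: compensation earned by residents employed abroad 172.65, profits repatriated by foreign-owned firms operating domestically 724.94; financial account: sale of domestic government bonds to non-residents 672.78, purchases of foreign government bonds by domestic residents 936.49, inward foreign direct investment in the manufacturing sector 804.73; secondary income: official development assistance provided to other countries 100.88, pension payments received by residents from foreign governments 165.15, official foreign aid grants received (current) 131.03.)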